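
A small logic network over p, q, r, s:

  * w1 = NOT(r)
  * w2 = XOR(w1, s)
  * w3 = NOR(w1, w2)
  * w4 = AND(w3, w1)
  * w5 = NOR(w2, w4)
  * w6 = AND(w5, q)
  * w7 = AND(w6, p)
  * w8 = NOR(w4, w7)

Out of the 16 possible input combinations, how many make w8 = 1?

w8 = NOR(w4, w7) must be 1, so both w4 = 0 and w7 = 0.
w4 = AND(w3, w1) must be 0, so at least one of w3, w1 is 0.
w7 = AND(w6, p) must be 0, so at least one of w6, p is 0.
Enumerating the 16 input combinations, 14 give w8 = 1 and 2 give w8 = 0.

14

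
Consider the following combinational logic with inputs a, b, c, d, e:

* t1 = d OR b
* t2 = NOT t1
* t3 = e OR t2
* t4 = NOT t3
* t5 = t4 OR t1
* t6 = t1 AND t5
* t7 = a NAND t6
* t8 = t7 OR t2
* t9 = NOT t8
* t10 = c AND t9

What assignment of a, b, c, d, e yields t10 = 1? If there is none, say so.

a=1, b=0, c=1, d=1, e=0

t10 = c AND t9 must be 1, so both c = 1 and t9 = 1.
t9 = NOT t8 must be 1, so t8 = 0.
t8 = t7 OR t2 must be 0, so both t7 = 0 and t2 = 0.
Check with a=1, b=0, c=1, d=1, e=0:
t1 = d OR b = 1 OR 0 = 1
t2 = NOT t1 = NOT 1 = 0
t3 = e OR t2 = 0 OR 0 = 0
t4 = NOT t3 = NOT 0 = 1
t5 = t4 OR t1 = 1 OR 1 = 1
t6 = t1 AND t5 = 1 AND 1 = 1
t7 = a NAND t6 = 1 NAND 1 = 0
t8 = t7 OR t2 = 0 OR 0 = 0
t9 = NOT t8 = NOT 0 = 1
t10 = c AND t9 = 1 AND 1 = 1
So t10 = 1 as required.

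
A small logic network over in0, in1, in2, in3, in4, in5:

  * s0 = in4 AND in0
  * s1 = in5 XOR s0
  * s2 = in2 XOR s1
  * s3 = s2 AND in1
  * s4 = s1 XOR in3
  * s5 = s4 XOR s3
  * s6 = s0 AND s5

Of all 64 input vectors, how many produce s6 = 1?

s6 = s0 AND s5 must be 1, so both s0 = 1 and s5 = 1.
s0 = in4 AND in0 must be 1, so both in4 = 1 and in0 = 1.
s5 = s4 XOR s3 must be 1, so s4 and s3 differ.
Enumerating the 64 input combinations, 8 give s6 = 1 and 56 give s6 = 0.

8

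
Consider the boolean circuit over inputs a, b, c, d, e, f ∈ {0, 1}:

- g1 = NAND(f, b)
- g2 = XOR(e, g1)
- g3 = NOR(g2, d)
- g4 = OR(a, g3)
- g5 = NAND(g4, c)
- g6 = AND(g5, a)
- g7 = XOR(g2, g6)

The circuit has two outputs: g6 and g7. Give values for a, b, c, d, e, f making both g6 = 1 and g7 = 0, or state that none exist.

Check with a=1 b=0 c=0 d=0 e=0 f=0:
g1 = NAND(f, b) = NAND(0, 0) = 1
g2 = XOR(e, g1) = XOR(0, 1) = 1
g3 = NOR(g2, d) = NOR(1, 0) = 0
g4 = OR(a, g3) = OR(1, 0) = 1
g5 = NAND(g4, c) = NAND(1, 0) = 1
g6 = AND(g5, a) = AND(1, 1) = 1
g7 = XOR(g2, g6) = XOR(1, 1) = 0
So g6 = 1 and g7 = 0.

a=1 b=0 c=0 d=0 e=0 f=0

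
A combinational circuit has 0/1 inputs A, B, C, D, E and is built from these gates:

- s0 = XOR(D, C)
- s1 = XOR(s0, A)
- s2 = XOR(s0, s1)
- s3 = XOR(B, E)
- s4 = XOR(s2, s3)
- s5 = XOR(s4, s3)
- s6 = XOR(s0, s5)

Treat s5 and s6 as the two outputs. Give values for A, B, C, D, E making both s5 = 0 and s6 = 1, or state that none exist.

Check with A=0, B=0, C=1, D=0, E=0:
s0 = XOR(D, C) = XOR(0, 1) = 1
s1 = XOR(s0, A) = XOR(1, 0) = 1
s2 = XOR(s0, s1) = XOR(1, 1) = 0
s3 = XOR(B, E) = XOR(0, 0) = 0
s4 = XOR(s2, s3) = XOR(0, 0) = 0
s5 = XOR(s4, s3) = XOR(0, 0) = 0
s6 = XOR(s0, s5) = XOR(1, 0) = 1
So s5 = 0 and s6 = 1.

A=0, B=0, C=1, D=0, E=0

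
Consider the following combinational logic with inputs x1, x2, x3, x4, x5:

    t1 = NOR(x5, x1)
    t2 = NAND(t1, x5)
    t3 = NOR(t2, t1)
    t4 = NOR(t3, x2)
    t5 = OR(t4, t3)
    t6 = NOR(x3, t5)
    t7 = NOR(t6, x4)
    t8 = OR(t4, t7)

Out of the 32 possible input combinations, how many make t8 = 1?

20

t8 = OR(t4, t7) must be 1, so at least one of t4, t7 is 1.
Enumerating the 32 input combinations, 20 give t8 = 1 and 12 give t8 = 0.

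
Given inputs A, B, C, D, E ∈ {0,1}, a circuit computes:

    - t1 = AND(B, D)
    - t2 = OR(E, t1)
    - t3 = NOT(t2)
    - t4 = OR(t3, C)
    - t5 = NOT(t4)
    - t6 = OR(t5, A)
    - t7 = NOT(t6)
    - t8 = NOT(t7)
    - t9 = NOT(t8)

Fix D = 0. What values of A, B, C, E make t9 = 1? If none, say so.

Check with D = 0 and A=0, B=0, C=1, E=0:
t1 = AND(B, D) = AND(0, 0) = 0
t2 = OR(E, t1) = OR(0, 0) = 0
t3 = NOT(t2) = NOT 0 = 1
t4 = OR(t3, C) = OR(1, 1) = 1
t5 = NOT(t4) = NOT 1 = 0
t6 = OR(t5, A) = OR(0, 0) = 0
t7 = NOT(t6) = NOT 0 = 1
t8 = NOT(t7) = NOT 1 = 0
t9 = NOT(t8) = NOT 0 = 1
So t9 = 1.

A=0, B=0, C=1, E=0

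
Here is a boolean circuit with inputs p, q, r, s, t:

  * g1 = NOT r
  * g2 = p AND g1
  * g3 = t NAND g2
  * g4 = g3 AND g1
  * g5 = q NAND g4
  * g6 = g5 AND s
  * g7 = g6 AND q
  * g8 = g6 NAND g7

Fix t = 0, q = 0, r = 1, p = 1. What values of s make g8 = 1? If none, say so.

s=0

g8 = g6 NAND g7 must be 1, so at least one of g6, g7 is 0.
Check with t = 0, q = 0, r = 1, p = 1 and s=0:
g1 = NOT r = NOT 1 = 0
g2 = p AND g1 = 1 AND 0 = 0
g3 = t NAND g2 = 0 NAND 0 = 1
g4 = g3 AND g1 = 1 AND 0 = 0
g5 = q NAND g4 = 0 NAND 0 = 1
g6 = g5 AND s = 1 AND 0 = 0
g7 = g6 AND q = 0 AND 0 = 0
g8 = g6 NAND g7 = 0 NAND 0 = 1
So g8 = 1.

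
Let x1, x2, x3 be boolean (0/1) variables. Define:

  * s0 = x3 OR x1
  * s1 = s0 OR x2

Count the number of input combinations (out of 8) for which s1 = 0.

s1 = s0 OR x2 must be 0, so both s0 = 0 and x2 = 0.
Satisfying assignments:
  x1=0, x2=0, x3=0

1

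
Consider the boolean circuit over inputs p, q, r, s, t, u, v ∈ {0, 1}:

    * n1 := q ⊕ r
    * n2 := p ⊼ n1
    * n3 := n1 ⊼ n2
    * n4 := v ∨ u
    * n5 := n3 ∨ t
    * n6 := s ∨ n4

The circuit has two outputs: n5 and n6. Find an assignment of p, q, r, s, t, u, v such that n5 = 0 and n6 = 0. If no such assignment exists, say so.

p=0, q=1, r=0, s=0, t=0, u=0, v=0

Check with p=0, q=1, r=0, s=0, t=0, u=0, v=0:
n1 = q ⊕ r = 1 ⊕ 0 = 1
n2 = p ⊼ n1 = 0 ⊼ 1 = 1
n3 = n1 ⊼ n2 = 1 ⊼ 1 = 0
n4 = v ∨ u = 0 ∨ 0 = 0
n5 = n3 ∨ t = 0 ∨ 0 = 0
n6 = s ∨ n4 = 0 ∨ 0 = 0
So n5 = 0 and n6 = 0.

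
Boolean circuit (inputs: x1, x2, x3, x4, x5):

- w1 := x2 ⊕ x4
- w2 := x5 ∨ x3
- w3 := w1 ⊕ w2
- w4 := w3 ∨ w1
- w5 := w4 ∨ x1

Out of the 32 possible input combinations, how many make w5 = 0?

2

w5 = w4 ∨ x1 must be 0, so both w4 = 0 and x1 = 0.
w4 = w3 ∨ w1 must be 0, so both w3 = 0 and w1 = 0.
w3 = w1 ⊕ w2 must be 0, so w1 and w2 are equal.
Satisfying assignments:
  x1=0, x2=0, x3=0, x4=0, x5=0
  x1=0, x2=1, x3=0, x4=1, x5=0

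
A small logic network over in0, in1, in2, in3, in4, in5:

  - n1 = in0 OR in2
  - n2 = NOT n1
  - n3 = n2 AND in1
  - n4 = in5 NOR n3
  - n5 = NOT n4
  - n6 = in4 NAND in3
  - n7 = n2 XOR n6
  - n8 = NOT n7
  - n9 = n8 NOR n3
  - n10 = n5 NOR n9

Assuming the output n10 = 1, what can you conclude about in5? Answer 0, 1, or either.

n10 = n5 NOR n9 must be 1, so both n5 = 0 and n9 = 0.
n5 = NOT n4 must be 0, so n4 = 1.
n9 = n8 NOR n3 must be 0, so at least one of n8, n3 is 1.
Every assignment with n10 = 1 has in5 = 0; there are 9 such assignment(s).

0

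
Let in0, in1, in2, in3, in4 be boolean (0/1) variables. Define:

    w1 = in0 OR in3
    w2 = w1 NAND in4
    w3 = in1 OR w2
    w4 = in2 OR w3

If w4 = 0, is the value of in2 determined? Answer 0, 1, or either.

w4 = in2 OR w3 must be 0, so both in2 = 0 and w3 = 0.
w3 = in1 OR w2 must be 0, so both in1 = 0 and w2 = 0.
Every assignment with w4 = 0 has in2 = 0; there are 3 such assignment(s).
  in0=0, in1=0, in2=0, in3=1, in4=1
  in0=1, in1=0, in2=0, in3=0, in4=1
  in0=1, in1=0, in2=0, in3=1, in4=1

0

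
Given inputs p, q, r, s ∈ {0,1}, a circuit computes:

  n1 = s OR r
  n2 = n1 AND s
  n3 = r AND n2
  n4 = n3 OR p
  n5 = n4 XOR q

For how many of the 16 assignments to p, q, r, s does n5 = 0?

n5 = n4 XOR q must be 0, so n4 and q are equal.
Enumerating the 16 input combinations, 8 give n5 = 0 and 8 give n5 = 1.

8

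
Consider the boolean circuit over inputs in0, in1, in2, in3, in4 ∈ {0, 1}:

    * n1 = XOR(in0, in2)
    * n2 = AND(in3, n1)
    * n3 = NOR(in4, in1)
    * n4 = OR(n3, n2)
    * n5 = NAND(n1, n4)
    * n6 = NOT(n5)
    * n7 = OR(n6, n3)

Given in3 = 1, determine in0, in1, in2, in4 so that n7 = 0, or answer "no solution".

Check with in3 = 1 and in0=1, in1=0, in2=1, in4=1:
n1 = XOR(in0, in2) = XOR(1, 1) = 0
n2 = AND(in3, n1) = AND(1, 0) = 0
n3 = NOR(in4, in1) = NOR(1, 0) = 0
n4 = OR(n3, n2) = OR(0, 0) = 0
n5 = NAND(n1, n4) = NAND(0, 0) = 1
n6 = NOT(n5) = NOT 1 = 0
n7 = OR(n6, n3) = OR(0, 0) = 0
So n7 = 0.

in0=1 in1=0 in2=1 in4=1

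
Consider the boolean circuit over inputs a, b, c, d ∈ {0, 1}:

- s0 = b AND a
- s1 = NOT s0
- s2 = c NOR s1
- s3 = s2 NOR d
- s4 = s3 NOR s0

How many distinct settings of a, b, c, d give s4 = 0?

10

s4 = s3 NOR s0 must be 0, so at least one of s3, s0 is 1.
Enumerating the 16 input combinations, 10 give s4 = 0 and 6 give s4 = 1.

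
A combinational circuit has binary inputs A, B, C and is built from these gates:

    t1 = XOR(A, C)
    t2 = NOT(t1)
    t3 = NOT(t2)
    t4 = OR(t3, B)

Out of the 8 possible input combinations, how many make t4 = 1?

6

t4 = OR(t3, B) must be 1, so at least one of t3, B is 1.
Satisfying assignments:
  A=0, B=0, C=1
  A=0, B=1, C=0
  A=0, B=1, C=1
  A=1, B=0, C=0
  A=1, B=1, C=0
  A=1, B=1, C=1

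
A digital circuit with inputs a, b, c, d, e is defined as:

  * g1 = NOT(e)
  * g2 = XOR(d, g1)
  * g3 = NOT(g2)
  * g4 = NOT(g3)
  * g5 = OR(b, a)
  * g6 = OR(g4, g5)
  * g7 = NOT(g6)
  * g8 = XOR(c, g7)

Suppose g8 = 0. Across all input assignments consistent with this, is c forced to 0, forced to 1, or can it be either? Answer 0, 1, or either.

Both values of c occur among assignments with g8 = 0:
  c=0: a=0, b=0, c=0, d=0, e=0
  c=1: a=0, b=0, c=1, d=0, e=1

either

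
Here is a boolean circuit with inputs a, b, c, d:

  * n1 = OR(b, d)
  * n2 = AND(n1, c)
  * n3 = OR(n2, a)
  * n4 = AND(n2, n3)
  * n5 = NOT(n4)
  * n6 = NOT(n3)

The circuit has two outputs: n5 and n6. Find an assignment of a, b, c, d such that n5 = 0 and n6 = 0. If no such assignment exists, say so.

Check with a=1, b=1, c=1, d=1:
n1 = OR(b, d) = OR(1, 1) = 1
n2 = AND(n1, c) = AND(1, 1) = 1
n3 = OR(n2, a) = OR(1, 1) = 1
n4 = AND(n2, n3) = AND(1, 1) = 1
n5 = NOT(n4) = NOT 1 = 0
n6 = NOT(n3) = NOT 1 = 0
So n5 = 0 and n6 = 0.

a=1, b=1, c=1, d=1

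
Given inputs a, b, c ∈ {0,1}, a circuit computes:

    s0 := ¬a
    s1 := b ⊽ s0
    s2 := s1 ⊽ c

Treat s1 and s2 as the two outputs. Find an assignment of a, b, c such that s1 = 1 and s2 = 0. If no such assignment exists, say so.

a=1, b=0, c=0

Check with a=1, b=0, c=0:
s0 = ¬a = ¬1 = 0
s1 = b ⊽ s0 = 0 ⊽ 0 = 1
s2 = s1 ⊽ c = 1 ⊽ 0 = 0
So s1 = 1 and s2 = 0.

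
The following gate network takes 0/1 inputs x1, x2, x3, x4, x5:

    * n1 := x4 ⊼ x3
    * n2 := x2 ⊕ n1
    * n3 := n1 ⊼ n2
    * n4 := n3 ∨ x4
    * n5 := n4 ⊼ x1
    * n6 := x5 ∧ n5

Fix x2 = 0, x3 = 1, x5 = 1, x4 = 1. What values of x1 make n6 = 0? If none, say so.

n6 = x5 ∧ n5 must be 0, so at least one of x5, n5 is 0.
Check with x2 = 0, x3 = 1, x5 = 1, x4 = 1 and x1=1:
n1 = x4 ⊼ x3 = 1 ⊼ 1 = 0
n2 = x2 ⊕ n1 = 0 ⊕ 0 = 0
n3 = n1 ⊼ n2 = 0 ⊼ 0 = 1
n4 = n3 ∨ x4 = 1 ∨ 1 = 1
n5 = n4 ⊼ x1 = 1 ⊼ 1 = 0
n6 = x5 ∧ n5 = 1 ∧ 0 = 0
So n6 = 0.

x1=1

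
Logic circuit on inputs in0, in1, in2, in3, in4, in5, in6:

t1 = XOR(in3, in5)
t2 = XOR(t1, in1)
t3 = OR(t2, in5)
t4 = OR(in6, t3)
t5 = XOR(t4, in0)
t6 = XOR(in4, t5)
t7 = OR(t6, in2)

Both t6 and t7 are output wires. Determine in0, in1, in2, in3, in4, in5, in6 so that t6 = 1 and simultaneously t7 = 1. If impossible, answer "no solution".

in0=0 in1=0 in2=0 in3=1 in4=0 in5=1 in6=1

Check with in0=0 in1=0 in2=0 in3=1 in4=0 in5=1 in6=1:
t1 = XOR(in3, in5) = XOR(1, 1) = 0
t2 = XOR(t1, in1) = XOR(0, 0) = 0
t3 = OR(t2, in5) = OR(0, 1) = 1
t4 = OR(in6, t3) = OR(1, 1) = 1
t5 = XOR(t4, in0) = XOR(1, 0) = 1
t6 = XOR(in4, t5) = XOR(0, 1) = 1
t7 = OR(t6, in2) = OR(1, 0) = 1
So t6 = 1 and t7 = 1.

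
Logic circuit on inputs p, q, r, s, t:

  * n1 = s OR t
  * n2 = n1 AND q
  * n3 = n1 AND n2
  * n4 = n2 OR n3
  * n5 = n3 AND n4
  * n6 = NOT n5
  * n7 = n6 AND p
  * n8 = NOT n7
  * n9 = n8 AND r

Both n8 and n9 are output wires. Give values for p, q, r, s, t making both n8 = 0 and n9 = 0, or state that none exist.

p=1, q=0, r=1, s=0, t=1

Check with p=1, q=0, r=1, s=0, t=1:
n1 = s OR t = 0 OR 1 = 1
n2 = n1 AND q = 1 AND 0 = 0
n3 = n1 AND n2 = 1 AND 0 = 0
n4 = n2 OR n3 = 0 OR 0 = 0
n5 = n3 AND n4 = 0 AND 0 = 0
n6 = NOT n5 = NOT 0 = 1
n7 = n6 AND p = 1 AND 1 = 1
n8 = NOT n7 = NOT 1 = 0
n9 = n8 AND r = 0 AND 1 = 0
So n8 = 0 and n9 = 0.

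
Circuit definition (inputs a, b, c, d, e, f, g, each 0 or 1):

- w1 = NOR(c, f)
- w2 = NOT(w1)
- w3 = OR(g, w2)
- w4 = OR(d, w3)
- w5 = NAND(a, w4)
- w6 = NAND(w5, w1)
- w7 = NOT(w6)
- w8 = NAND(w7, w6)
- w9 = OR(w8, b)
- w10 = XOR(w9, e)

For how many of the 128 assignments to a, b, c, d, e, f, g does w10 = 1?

64

w10 = XOR(w9, e) must be 1, so w9 and e differ.
Enumerating the 128 input combinations, 64 give w10 = 1 and 64 give w10 = 0.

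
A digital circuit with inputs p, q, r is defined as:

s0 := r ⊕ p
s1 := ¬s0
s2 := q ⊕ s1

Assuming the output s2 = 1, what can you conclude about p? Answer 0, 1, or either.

Both values of p occur among assignments with s2 = 1:
  p=0: p=0, q=0, r=0
  p=1: p=1, q=0, r=1

either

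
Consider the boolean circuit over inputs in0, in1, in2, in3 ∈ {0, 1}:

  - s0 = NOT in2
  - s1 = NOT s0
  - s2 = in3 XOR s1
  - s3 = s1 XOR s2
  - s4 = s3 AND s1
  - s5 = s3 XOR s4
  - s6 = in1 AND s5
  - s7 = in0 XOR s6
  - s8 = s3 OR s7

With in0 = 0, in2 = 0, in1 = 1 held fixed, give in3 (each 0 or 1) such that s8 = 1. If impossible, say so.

s8 = s3 OR s7 must be 1, so at least one of s3, s7 is 1.
Check with in0 = 0, in2 = 0, in1 = 1 and in3=1:
s0 = NOT in2 = NOT 0 = 1
s1 = NOT s0 = NOT 1 = 0
s2 = in3 XOR s1 = 1 XOR 0 = 1
s3 = s1 XOR s2 = 0 XOR 1 = 1
s4 = s3 AND s1 = 1 AND 0 = 0
s5 = s3 XOR s4 = 1 XOR 0 = 1
s6 = in1 AND s5 = 1 AND 1 = 1
s7 = in0 XOR s6 = 0 XOR 1 = 1
s8 = s3 OR s7 = 1 OR 1 = 1
So s8 = 1.

in3=1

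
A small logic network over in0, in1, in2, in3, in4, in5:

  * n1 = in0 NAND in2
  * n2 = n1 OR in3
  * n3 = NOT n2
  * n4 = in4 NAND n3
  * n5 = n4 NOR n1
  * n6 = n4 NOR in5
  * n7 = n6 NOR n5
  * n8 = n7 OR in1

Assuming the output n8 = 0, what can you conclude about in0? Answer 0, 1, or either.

n8 = n7 OR in1 must be 0, so both n7 = 0 and in1 = 0.
n7 = n6 NOR n5 must be 0, so at least one of n6, n5 is 1.
Every assignment with n8 = 0 has in0 = 1; there are 2 such assignment(s).
  in0=1, in1=0, in2=1, in3=0, in4=1, in5=0
  in0=1, in1=0, in2=1, in3=0, in4=1, in5=1

1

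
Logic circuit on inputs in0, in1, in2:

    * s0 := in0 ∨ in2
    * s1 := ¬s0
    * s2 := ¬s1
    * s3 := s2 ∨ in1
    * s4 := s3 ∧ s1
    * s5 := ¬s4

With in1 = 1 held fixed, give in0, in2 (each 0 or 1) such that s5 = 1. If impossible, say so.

in0=1, in2=0

s5 = ¬s4 must be 1, so s4 = 0.
s4 = s3 ∧ s1 must be 0, so at least one of s3, s1 is 0.
Check with in1 = 1 and in0=1, in2=0:
s0 = in0 ∨ in2 = 1 ∨ 0 = 1
s1 = ¬s0 = ¬1 = 0
s2 = ¬s1 = ¬0 = 1
s3 = s2 ∨ in1 = 1 ∨ 1 = 1
s4 = s3 ∧ s1 = 1 ∧ 0 = 0
s5 = ¬s4 = ¬0 = 1
So s5 = 1.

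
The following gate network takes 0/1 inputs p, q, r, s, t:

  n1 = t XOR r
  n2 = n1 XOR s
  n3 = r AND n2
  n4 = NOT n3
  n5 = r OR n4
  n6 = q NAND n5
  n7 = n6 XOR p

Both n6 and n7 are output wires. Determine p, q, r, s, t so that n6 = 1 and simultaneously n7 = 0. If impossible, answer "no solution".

Check with p=1, q=0, r=0, s=1, t=1:
n1 = t XOR r = 1 XOR 0 = 1
n2 = n1 XOR s = 1 XOR 1 = 0
n3 = r AND n2 = 0 AND 0 = 0
n4 = NOT n3 = NOT 0 = 1
n5 = r OR n4 = 0 OR 1 = 1
n6 = q NAND n5 = 0 NAND 1 = 1
n7 = n6 XOR p = 1 XOR 1 = 0
So n6 = 1 and n7 = 0.

p=1, q=0, r=0, s=1, t=1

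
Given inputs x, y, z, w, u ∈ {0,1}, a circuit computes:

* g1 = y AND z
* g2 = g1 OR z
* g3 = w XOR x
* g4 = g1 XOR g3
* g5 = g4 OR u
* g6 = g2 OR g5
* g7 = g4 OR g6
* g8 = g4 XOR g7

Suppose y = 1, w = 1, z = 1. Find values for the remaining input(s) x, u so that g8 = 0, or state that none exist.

Check with y = 1, w = 1, z = 1 and x=1, u=1:
g1 = y AND z = 1 AND 1 = 1
g2 = g1 OR z = 1 OR 1 = 1
g3 = w XOR x = 1 XOR 1 = 0
g4 = g1 XOR g3 = 1 XOR 0 = 1
g5 = g4 OR u = 1 OR 1 = 1
g6 = g2 OR g5 = 1 OR 1 = 1
g7 = g4 OR g6 = 1 OR 1 = 1
g8 = g4 XOR g7 = 1 XOR 1 = 0
So g8 = 0.

x=1, u=1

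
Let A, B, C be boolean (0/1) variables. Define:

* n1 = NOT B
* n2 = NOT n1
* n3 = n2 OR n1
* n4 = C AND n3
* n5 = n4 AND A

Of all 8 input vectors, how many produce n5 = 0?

n5 = n4 AND A must be 0, so at least one of n4, A is 0.
Satisfying assignments:
  A=0, B=0, C=0
  A=0, B=0, C=1
  A=0, B=1, C=0
  A=0, B=1, C=1
  A=1, B=0, C=0
  A=1, B=1, C=0

6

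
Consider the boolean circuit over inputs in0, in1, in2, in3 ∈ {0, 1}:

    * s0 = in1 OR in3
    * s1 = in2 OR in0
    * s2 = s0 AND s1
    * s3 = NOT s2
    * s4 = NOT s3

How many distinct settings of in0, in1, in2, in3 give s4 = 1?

9

s4 = NOT s3 must be 1, so s3 = 0.
s3 = NOT s2 must be 0, so s2 = 1.
Enumerating the 16 input combinations, 9 give s4 = 1 and 7 give s4 = 0.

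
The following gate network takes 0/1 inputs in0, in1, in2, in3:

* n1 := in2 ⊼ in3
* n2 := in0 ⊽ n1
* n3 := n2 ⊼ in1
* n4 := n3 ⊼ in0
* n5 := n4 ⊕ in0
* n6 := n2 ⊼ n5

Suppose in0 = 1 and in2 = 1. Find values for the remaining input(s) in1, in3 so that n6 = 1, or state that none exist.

in1=1 in3=0

n6 = n2 ⊼ n5 must be 1, so at least one of n2, n5 is 0.
Check with in0 = 1 and in2 = 1 and in1=1, in3=0:
n1 = in2 ⊼ in3 = 1 ⊼ 0 = 1
n2 = in0 ⊽ n1 = 1 ⊽ 1 = 0
n3 = n2 ⊼ in1 = 0 ⊼ 1 = 1
n4 = n3 ⊼ in0 = 1 ⊼ 1 = 0
n5 = n4 ⊕ in0 = 0 ⊕ 1 = 1
n6 = n2 ⊼ n5 = 0 ⊼ 1 = 1
So n6 = 1.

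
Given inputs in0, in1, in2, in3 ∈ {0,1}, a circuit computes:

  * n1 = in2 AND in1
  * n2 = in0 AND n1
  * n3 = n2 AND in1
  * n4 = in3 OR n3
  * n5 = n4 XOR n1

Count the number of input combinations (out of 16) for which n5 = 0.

9

n5 = n4 XOR n1 must be 0, so n4 and n1 are equal.
Enumerating the 16 input combinations, 9 give n5 = 0 and 7 give n5 = 1.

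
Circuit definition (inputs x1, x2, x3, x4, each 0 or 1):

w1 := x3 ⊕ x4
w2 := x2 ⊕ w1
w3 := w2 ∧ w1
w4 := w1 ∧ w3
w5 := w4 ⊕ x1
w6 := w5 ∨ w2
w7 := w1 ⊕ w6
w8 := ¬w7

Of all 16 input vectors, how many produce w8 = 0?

w8 = ¬w7 must be 0, so w7 = 1.
Enumerating the 16 input combinations, 8 give w8 = 0 and 8 give w8 = 1.

8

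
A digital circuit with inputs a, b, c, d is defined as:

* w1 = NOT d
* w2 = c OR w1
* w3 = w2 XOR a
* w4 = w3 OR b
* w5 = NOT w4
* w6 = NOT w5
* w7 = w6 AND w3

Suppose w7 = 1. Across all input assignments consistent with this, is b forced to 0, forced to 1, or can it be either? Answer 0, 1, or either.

Both values of b occur among assignments with w7 = 1:
  b=0: a=0, b=0, c=0, d=0
  b=1: a=0, b=1, c=0, d=0

either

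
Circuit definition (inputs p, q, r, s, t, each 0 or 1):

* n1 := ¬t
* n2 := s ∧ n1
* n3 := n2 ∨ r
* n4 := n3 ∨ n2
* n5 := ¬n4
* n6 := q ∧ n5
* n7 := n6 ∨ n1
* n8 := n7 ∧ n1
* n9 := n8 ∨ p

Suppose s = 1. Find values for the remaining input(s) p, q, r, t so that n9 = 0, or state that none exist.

n9 = n8 ∨ p must be 0, so both n8 = 0 and p = 0.
n8 = n7 ∧ n1 must be 0, so at least one of n7, n1 is 0.
Check with s = 1 and p=0, q=1, r=0, t=1:
n1 = ¬t = ¬1 = 0
n2 = s ∧ n1 = 1 ∧ 0 = 0
n3 = n2 ∨ r = 0 ∨ 0 = 0
n4 = n3 ∨ n2 = 0 ∨ 0 = 0
n5 = ¬n4 = ¬0 = 1
n6 = q ∧ n5 = 1 ∧ 1 = 1
n7 = n6 ∨ n1 = 1 ∨ 0 = 1
n8 = n7 ∧ n1 = 1 ∧ 0 = 0
n9 = n8 ∨ p = 0 ∨ 0 = 0
So n9 = 0.

p=0, q=1, r=0, t=1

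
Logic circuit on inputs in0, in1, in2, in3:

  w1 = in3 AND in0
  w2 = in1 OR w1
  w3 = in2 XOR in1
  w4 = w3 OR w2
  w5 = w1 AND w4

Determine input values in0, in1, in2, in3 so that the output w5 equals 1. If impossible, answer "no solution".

Check with in0=1 in1=1 in2=0 in3=1:
w1 = in3 AND in0 = 1 AND 1 = 1
w2 = in1 OR w1 = 1 OR 1 = 1
w3 = in2 XOR in1 = 0 XOR 1 = 1
w4 = w3 OR w2 = 1 OR 1 = 1
w5 = w1 AND w4 = 1 AND 1 = 1
So w5 = 1 as required.

in0=1 in1=1 in2=0 in3=1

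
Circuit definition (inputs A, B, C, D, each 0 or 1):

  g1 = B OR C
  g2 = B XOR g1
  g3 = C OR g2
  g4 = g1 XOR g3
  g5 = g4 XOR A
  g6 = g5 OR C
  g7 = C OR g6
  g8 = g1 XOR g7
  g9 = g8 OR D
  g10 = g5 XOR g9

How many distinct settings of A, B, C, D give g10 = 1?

g10 = g5 XOR g9 must be 1, so g5 and g9 differ.
Enumerating the 16 input combinations, 8 give g10 = 1 and 8 give g10 = 0.

8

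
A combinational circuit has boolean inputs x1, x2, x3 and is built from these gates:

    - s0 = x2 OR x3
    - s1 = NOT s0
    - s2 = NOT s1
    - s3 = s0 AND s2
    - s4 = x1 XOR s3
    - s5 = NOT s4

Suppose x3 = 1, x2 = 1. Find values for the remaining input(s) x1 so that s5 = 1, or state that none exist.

Check with x3 = 1, x2 = 1 and x1=1:
s0 = x2 OR x3 = 1 OR 1 = 1
s1 = NOT s0 = NOT 1 = 0
s2 = NOT s1 = NOT 0 = 1
s3 = s0 AND s2 = 1 AND 1 = 1
s4 = x1 XOR s3 = 1 XOR 1 = 0
s5 = NOT s4 = NOT 0 = 1
So s5 = 1.

x1=1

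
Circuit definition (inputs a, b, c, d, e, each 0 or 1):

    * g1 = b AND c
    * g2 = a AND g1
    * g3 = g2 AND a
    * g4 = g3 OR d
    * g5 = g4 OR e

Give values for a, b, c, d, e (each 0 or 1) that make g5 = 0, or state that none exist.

g5 = g4 OR e must be 0, so both g4 = 0 and e = 0.
g4 = g3 OR d must be 0, so both g3 = 0 and d = 0.
Check with a=0, b=0, c=1, d=0, e=0:
g1 = b AND c = 0 AND 1 = 0
g2 = a AND g1 = 0 AND 0 = 0
g3 = g2 AND a = 0 AND 0 = 0
g4 = g3 OR d = 0 OR 0 = 0
g5 = g4 OR e = 0 OR 0 = 0
So g5 = 0 as required.

a=0, b=0, c=1, d=0, e=0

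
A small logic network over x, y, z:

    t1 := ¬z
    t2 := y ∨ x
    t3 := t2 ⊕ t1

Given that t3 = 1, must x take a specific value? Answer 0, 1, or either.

either

Both values of x occur among assignments with t3 = 1:
  x=0: x=0, y=0, z=0
  x=1: x=1, y=0, z=1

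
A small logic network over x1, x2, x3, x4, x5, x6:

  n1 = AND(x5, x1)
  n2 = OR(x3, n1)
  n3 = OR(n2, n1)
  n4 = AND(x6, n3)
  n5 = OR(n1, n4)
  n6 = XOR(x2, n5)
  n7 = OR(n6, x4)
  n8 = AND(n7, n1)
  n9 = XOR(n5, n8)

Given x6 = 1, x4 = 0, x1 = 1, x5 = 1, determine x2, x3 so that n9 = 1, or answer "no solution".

x2=1, x3=1

n9 = XOR(n5, n8) must be 1, so n5 and n8 differ.
Check with x6 = 1, x4 = 0, x1 = 1, x5 = 1 and x2=1, x3=1:
n1 = AND(x5, x1) = AND(1, 1) = 1
n2 = OR(x3, n1) = OR(1, 1) = 1
n3 = OR(n2, n1) = OR(1, 1) = 1
n4 = AND(x6, n3) = AND(1, 1) = 1
n5 = OR(n1, n4) = OR(1, 1) = 1
n6 = XOR(x2, n5) = XOR(1, 1) = 0
n7 = OR(n6, x4) = OR(0, 0) = 0
n8 = AND(n7, n1) = AND(0, 1) = 0
n9 = XOR(n5, n8) = XOR(1, 0) = 1
So n9 = 1.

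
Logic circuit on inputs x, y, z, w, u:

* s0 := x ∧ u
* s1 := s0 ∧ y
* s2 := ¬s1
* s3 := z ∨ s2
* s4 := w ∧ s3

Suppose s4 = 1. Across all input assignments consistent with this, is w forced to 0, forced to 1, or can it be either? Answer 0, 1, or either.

1

s4 = w ∧ s3 must be 1, so both w = 1 and s3 = 1.
s3 = z ∨ s2 must be 1, so at least one of z, s2 is 1.
Every assignment with s4 = 1 has w = 1; there are 15 such assignment(s).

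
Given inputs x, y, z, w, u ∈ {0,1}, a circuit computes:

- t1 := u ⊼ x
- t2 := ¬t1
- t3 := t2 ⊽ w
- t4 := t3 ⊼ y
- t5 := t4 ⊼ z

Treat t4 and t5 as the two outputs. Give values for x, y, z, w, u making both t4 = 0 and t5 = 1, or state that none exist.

x=1 y=1 z=1 w=0 u=0

Check with x=1 y=1 z=1 w=0 u=0:
t1 = u ⊼ x = 0 ⊼ 1 = 1
t2 = ¬t1 = ¬1 = 0
t3 = t2 ⊽ w = 0 ⊽ 0 = 1
t4 = t3 ⊼ y = 1 ⊼ 1 = 0
t5 = t4 ⊼ z = 0 ⊼ 1 = 1
So t4 = 0 and t5 = 1.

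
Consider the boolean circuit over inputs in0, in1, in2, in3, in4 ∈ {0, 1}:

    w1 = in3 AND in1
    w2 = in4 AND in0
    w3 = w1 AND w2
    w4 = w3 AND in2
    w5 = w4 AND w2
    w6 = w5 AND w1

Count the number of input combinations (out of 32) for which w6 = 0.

31

w6 = w5 AND w1 must be 0, so at least one of w5, w1 is 0.
Enumerating the 32 input combinations, 31 give w6 = 0 and 1 give w6 = 1.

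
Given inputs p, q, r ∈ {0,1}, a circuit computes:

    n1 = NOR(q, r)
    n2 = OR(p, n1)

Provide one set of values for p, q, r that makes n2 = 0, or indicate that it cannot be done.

n2 = OR(p, n1) must be 0, so both p = 0 and n1 = 0.
n1 = NOR(q, r) must be 0, so at least one of q, r is 1.
Check with p=0, q=1, r=1:
n1 = NOR(q, r) = NOR(1, 1) = 0
n2 = OR(p, n1) = OR(0, 0) = 0
So n2 = 0 as required.

p=0, q=1, r=1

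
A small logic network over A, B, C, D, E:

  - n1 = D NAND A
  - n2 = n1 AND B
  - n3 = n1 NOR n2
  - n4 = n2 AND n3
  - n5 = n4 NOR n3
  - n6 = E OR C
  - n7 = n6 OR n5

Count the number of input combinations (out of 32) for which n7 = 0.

n7 = n6 OR n5 must be 0, so both n6 = 0 and n5 = 0.
n6 = E OR C must be 0, so both E = 0 and C = 0.
n5 = n4 NOR n3 must be 0, so at least one of n4, n3 is 1.
Satisfying assignments:
  A=1, B=0, C=0, D=1, E=0
  A=1, B=1, C=0, D=1, E=0

2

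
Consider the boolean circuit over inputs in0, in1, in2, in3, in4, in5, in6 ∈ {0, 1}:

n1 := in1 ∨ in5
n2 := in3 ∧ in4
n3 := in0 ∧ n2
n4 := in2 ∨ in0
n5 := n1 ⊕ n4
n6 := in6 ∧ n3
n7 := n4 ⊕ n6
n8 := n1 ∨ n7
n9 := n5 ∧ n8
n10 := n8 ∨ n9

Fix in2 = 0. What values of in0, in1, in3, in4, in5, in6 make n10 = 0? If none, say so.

n10 = n8 ∨ n9 must be 0, so both n8 = 0 and n9 = 0.
Check with in2 = 0 and in0=0, in1=0, in3=0, in4=0, in5=0, in6=1:
n1 = in1 ∨ in5 = 0 ∨ 0 = 0
n2 = in3 ∧ in4 = 0 ∧ 0 = 0
n3 = in0 ∧ n2 = 0 ∧ 0 = 0
n4 = in2 ∨ in0 = 0 ∨ 0 = 0
n5 = n1 ⊕ n4 = 0 ⊕ 0 = 0
n6 = in6 ∧ n3 = 1 ∧ 0 = 0
n7 = n4 ⊕ n6 = 0 ⊕ 0 = 0
n8 = n1 ∨ n7 = 0 ∨ 0 = 0
n9 = n5 ∧ n8 = 0 ∧ 0 = 0
n10 = n8 ∨ n9 = 0 ∨ 0 = 0
So n10 = 0.

in0=0, in1=0, in3=0, in4=0, in5=0, in6=1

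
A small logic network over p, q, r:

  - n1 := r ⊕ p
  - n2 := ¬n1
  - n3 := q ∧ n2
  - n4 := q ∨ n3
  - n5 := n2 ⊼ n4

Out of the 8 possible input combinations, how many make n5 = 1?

n5 = n2 ⊼ n4 must be 1, so at least one of n2, n4 is 0.
Satisfying assignments:
  p=0, q=0, r=0
  p=0, q=0, r=1
  p=0, q=1, r=1
  p=1, q=0, r=0
  p=1, q=0, r=1
  p=1, q=1, r=0

6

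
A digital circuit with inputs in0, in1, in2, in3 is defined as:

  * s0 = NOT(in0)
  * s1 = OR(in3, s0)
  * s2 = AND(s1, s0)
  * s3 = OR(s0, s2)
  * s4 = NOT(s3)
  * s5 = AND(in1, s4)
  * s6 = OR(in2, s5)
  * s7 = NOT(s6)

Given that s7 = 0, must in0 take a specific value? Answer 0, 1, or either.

Both values of in0 occur among assignments with s7 = 0:
  in0=0: in0=0, in1=0, in2=1, in3=0
  in0=1: in0=1, in1=0, in2=1, in3=0

either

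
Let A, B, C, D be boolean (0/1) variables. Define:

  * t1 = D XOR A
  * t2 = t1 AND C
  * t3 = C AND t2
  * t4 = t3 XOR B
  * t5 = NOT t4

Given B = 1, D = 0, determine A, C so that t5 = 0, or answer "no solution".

A=1 C=0

t5 = NOT t4 must be 0, so t4 = 1.
Check with B = 1, D = 0 and A=1, C=0:
t1 = D XOR A = 0 XOR 1 = 1
t2 = t1 AND C = 1 AND 0 = 0
t3 = C AND t2 = 0 AND 0 = 0
t4 = t3 XOR B = 0 XOR 1 = 1
t5 = NOT t4 = NOT 1 = 0
So t5 = 0.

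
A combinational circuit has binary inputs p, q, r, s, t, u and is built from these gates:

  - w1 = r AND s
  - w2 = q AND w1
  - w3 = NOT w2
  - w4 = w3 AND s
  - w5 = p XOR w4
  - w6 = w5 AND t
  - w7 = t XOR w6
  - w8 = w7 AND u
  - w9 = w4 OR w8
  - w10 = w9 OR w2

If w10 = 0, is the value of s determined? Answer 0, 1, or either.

0

w10 = w9 OR w2 must be 0, so both w9 = 0 and w2 = 0.
w9 = w4 OR w8 must be 0, so both w4 = 0 and w8 = 0.
w2 = q AND w1 must be 0, so at least one of q, w1 is 0.
Every assignment with w10 = 0 has s = 0; there are 28 such assignment(s).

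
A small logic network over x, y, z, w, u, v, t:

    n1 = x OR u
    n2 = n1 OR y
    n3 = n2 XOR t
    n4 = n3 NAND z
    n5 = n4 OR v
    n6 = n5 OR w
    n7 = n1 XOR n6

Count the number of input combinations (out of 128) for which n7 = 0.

92

n7 = n1 XOR n6 must be 0, so n1 and n6 are equal.
Enumerating the 128 input combinations, 92 give n7 = 0 and 36 give n7 = 1.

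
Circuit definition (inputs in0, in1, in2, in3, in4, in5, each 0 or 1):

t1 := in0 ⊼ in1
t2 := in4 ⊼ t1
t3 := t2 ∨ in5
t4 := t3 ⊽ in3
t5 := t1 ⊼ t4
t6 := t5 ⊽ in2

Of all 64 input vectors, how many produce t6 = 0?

61

t6 = t5 ⊽ in2 must be 0, so at least one of t5, in2 is 1.
Enumerating the 64 input combinations, 61 give t6 = 0 and 3 give t6 = 1.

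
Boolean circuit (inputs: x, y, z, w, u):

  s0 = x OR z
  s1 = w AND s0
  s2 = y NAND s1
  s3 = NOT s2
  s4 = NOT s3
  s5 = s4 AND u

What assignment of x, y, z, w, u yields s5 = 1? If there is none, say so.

s5 = s4 AND u must be 1, so both s4 = 1 and u = 1.
s4 = NOT s3 must be 1, so s3 = 0.
s3 = NOT s2 must be 0, so s2 = 1.
Check with x=0 y=1 z=0 w=0 u=1:
s0 = x OR z = 0 OR 0 = 0
s1 = w AND s0 = 0 AND 0 = 0
s2 = y NAND s1 = 1 NAND 0 = 1
s3 = NOT s2 = NOT 1 = 0
s4 = NOT s3 = NOT 0 = 1
s5 = s4 AND u = 1 AND 1 = 1
So s5 = 1 as required.

x=0 y=1 z=0 w=0 u=1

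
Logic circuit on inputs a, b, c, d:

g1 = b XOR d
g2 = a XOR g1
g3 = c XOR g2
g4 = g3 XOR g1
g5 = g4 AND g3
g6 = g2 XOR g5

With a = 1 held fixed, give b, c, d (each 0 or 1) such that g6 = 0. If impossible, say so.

b=1, c=1, d=0

g6 = g2 XOR g5 must be 0, so g2 and g5 are equal.
Check with a = 1 and b=1, c=1, d=0:
g1 = b XOR d = 1 XOR 0 = 1
g2 = a XOR g1 = 1 XOR 1 = 0
g3 = c XOR g2 = 1 XOR 0 = 1
g4 = g3 XOR g1 = 1 XOR 1 = 0
g5 = g4 AND g3 = 0 AND 1 = 0
g6 = g2 XOR g5 = 0 XOR 0 = 0
So g6 = 0.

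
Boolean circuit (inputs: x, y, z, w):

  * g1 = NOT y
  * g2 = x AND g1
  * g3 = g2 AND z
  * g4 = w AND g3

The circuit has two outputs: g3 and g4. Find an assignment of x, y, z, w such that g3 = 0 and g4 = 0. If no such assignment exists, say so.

x=0, y=0, z=1, w=0

Check with x=0, y=0, z=1, w=0:
g1 = NOT y = NOT 0 = 1
g2 = x AND g1 = 0 AND 1 = 0
g3 = g2 AND z = 0 AND 1 = 0
g4 = w AND g3 = 0 AND 0 = 0
So g3 = 0 and g4 = 0.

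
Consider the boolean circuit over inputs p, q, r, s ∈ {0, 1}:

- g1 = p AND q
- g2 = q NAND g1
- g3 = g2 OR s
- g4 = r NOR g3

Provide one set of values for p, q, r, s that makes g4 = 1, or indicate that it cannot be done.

p=1, q=1, r=0, s=0

Check with p=1, q=1, r=0, s=0:
g1 = p AND q = 1 AND 1 = 1
g2 = q NAND g1 = 1 NAND 1 = 0
g3 = g2 OR s = 0 OR 0 = 0
g4 = r NOR g3 = 0 NOR 0 = 1
So g4 = 1 as required.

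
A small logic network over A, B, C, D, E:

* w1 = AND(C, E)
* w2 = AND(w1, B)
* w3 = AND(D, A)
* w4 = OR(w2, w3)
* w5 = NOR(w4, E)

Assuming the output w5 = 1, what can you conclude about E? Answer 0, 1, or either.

0

w5 = NOR(w4, E) must be 1, so both w4 = 0 and E = 0.
w4 = OR(w2, w3) must be 0, so both w2 = 0 and w3 = 0.
Every assignment with w5 = 1 has E = 0; there are 12 such assignment(s).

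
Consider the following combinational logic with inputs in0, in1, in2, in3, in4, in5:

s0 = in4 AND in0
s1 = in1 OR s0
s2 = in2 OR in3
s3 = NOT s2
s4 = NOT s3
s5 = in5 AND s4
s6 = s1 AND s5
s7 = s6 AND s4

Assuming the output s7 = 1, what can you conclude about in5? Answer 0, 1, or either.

s7 = s6 AND s4 must be 1, so both s6 = 1 and s4 = 1.
s6 = s1 AND s5 must be 1, so both s1 = 1 and s5 = 1.
Every assignment with s7 = 1 has in5 = 1; there are 15 such assignment(s).

1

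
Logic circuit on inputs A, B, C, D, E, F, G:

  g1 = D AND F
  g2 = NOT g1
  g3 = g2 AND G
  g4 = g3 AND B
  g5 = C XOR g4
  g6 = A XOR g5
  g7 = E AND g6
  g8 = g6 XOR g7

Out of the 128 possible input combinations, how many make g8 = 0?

g8 = g6 XOR g7 must be 0, so g6 and g7 are equal.
Enumerating the 128 input combinations, 96 give g8 = 0 and 32 give g8 = 1.

96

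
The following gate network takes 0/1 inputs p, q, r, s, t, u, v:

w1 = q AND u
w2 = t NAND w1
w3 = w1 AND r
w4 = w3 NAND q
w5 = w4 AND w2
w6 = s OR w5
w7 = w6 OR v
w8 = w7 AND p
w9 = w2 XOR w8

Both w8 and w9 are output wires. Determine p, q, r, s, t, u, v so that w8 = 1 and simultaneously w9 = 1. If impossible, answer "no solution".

p=1 q=1 r=1 s=0 t=1 u=1 v=1

Check with p=1 q=1 r=1 s=0 t=1 u=1 v=1:
w1 = q AND u = 1 AND 1 = 1
w2 = t NAND w1 = 1 NAND 1 = 0
w3 = w1 AND r = 1 AND 1 = 1
w4 = w3 NAND q = 1 NAND 1 = 0
w5 = w4 AND w2 = 0 AND 0 = 0
w6 = s OR w5 = 0 OR 0 = 0
w7 = w6 OR v = 0 OR 1 = 1
w8 = w7 AND p = 1 AND 1 = 1
w9 = w2 XOR w8 = 0 XOR 1 = 1
So w8 = 1 and w9 = 1.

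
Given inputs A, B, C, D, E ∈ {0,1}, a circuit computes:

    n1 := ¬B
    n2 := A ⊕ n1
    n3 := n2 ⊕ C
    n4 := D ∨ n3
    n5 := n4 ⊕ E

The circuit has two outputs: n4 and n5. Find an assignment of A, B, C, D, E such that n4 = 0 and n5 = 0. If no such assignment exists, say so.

A=0, B=0, C=1, D=0, E=0

Check with A=0, B=0, C=1, D=0, E=0:
n1 = ¬B = ¬0 = 1
n2 = A ⊕ n1 = 0 ⊕ 1 = 1
n3 = n2 ⊕ C = 1 ⊕ 1 = 0
n4 = D ∨ n3 = 0 ∨ 0 = 0
n5 = n4 ⊕ E = 0 ⊕ 0 = 0
So n4 = 0 and n5 = 0.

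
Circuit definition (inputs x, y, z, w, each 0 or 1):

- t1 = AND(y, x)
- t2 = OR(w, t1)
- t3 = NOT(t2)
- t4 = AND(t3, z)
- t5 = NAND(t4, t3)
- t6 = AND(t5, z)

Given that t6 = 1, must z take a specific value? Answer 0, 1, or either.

t6 = AND(t5, z) must be 1, so both t5 = 1 and z = 1.
t5 = NAND(t4, t3) must be 1, so at least one of t4, t3 is 0.
Every assignment with t6 = 1 has z = 1; there are 5 such assignment(s).

1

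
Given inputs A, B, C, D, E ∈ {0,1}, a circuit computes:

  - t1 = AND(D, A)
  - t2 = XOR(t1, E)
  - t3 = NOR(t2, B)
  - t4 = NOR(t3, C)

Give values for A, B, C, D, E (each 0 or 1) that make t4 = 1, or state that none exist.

t4 = NOR(t3, C) must be 1, so both t3 = 0 and C = 0.
t3 = NOR(t2, B) must be 0, so at least one of t2, B is 1.
Check with A=1 B=1 C=0 D=0 E=1:
t1 = AND(D, A) = AND(0, 1) = 0
t2 = XOR(t1, E) = XOR(0, 1) = 1
t3 = NOR(t2, B) = NOR(1, 1) = 0
t4 = NOR(t3, C) = NOR(0, 0) = 1
So t4 = 1 as required.

A=1 B=1 C=0 D=0 E=1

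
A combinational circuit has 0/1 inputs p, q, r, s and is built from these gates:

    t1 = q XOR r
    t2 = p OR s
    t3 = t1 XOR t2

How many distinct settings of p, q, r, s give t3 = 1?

8

t3 = t1 XOR t2 must be 1, so t1 and t2 differ.
Enumerating the 16 input combinations, 8 give t3 = 1 and 8 give t3 = 0.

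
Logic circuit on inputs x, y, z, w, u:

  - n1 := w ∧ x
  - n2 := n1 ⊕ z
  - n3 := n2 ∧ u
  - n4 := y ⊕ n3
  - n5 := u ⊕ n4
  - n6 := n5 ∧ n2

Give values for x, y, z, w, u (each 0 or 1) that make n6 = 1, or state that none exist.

Check with x=1, y=1, z=0, w=1, u=1:
n1 = w ∧ x = 1 ∧ 1 = 1
n2 = n1 ⊕ z = 1 ⊕ 0 = 1
n3 = n2 ∧ u = 1 ∧ 1 = 1
n4 = y ⊕ n3 = 1 ⊕ 1 = 0
n5 = u ⊕ n4 = 1 ⊕ 0 = 1
n6 = n5 ∧ n2 = 1 ∧ 1 = 1
So n6 = 1 as required.

x=1, y=1, z=0, w=1, u=1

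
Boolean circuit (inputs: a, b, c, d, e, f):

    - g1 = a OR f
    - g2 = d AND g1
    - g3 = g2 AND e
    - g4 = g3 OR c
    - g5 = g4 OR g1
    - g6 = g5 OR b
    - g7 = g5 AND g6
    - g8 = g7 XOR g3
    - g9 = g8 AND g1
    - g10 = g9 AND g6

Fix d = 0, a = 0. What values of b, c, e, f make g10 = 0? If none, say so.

b=0, c=0, e=0, f=0

g10 = g9 AND g6 must be 0, so at least one of g9, g6 is 0.
Check with d = 0, a = 0 and b=0, c=0, e=0, f=0:
g1 = a OR f = 0 OR 0 = 0
g2 = d AND g1 = 0 AND 0 = 0
g3 = g2 AND e = 0 AND 0 = 0
g4 = g3 OR c = 0 OR 0 = 0
g5 = g4 OR g1 = 0 OR 0 = 0
g6 = g5 OR b = 0 OR 0 = 0
g7 = g5 AND g6 = 0 AND 0 = 0
g8 = g7 XOR g3 = 0 XOR 0 = 0
g9 = g8 AND g1 = 0 AND 0 = 0
g10 = g9 AND g6 = 0 AND 0 = 0
So g10 = 0.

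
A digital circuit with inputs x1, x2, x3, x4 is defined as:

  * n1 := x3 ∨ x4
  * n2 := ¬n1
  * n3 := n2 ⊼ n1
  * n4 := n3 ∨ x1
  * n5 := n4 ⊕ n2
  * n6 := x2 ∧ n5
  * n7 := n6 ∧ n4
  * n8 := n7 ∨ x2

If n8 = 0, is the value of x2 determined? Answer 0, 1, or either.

0

n8 = n7 ∨ x2 must be 0, so both n7 = 0 and x2 = 0.
n7 = n6 ∧ n4 must be 0, so at least one of n6, n4 is 0.
Every assignment with n8 = 0 has x2 = 0; there are 8 such assignment(s).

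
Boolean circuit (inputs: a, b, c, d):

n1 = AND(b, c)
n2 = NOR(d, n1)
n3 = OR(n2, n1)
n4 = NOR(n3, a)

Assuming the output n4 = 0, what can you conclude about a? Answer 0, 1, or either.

Both values of a occur among assignments with n4 = 0:
  a=0: a=0, b=0, c=0, d=0
  a=1: a=1, b=0, c=0, d=0

either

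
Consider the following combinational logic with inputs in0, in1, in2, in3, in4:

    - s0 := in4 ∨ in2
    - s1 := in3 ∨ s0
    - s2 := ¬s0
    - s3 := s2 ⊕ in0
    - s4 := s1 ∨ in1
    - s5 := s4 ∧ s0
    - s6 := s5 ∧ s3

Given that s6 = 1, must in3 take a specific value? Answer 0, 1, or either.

either

Both values of in3 occur among assignments with s6 = 1:
  in3=0: in0=1, in1=0, in2=0, in3=0, in4=1
  in3=1: in0=1, in1=0, in2=0, in3=1, in4=1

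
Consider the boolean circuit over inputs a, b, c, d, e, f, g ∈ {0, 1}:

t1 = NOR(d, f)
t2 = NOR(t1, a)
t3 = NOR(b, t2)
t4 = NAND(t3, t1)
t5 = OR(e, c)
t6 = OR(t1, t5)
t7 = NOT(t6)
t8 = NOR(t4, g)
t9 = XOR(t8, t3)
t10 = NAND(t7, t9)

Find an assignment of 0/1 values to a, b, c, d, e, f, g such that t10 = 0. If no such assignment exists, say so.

a=1, b=0, c=0, d=1, e=0, f=0, g=0

Check with a=1, b=0, c=0, d=1, e=0, f=0, g=0:
t1 = NOR(d, f) = NOR(1, 0) = 0
t2 = NOR(t1, a) = NOR(0, 1) = 0
t3 = NOR(b, t2) = NOR(0, 0) = 1
t4 = NAND(t3, t1) = NAND(1, 0) = 1
t5 = OR(e, c) = OR(0, 0) = 0
t6 = OR(t1, t5) = OR(0, 0) = 0
t7 = NOT(t6) = NOT 0 = 1
t8 = NOR(t4, g) = NOR(1, 0) = 0
t9 = XOR(t8, t3) = XOR(0, 1) = 1
t10 = NAND(t7, t9) = NAND(1, 1) = 0
So t10 = 0 as required.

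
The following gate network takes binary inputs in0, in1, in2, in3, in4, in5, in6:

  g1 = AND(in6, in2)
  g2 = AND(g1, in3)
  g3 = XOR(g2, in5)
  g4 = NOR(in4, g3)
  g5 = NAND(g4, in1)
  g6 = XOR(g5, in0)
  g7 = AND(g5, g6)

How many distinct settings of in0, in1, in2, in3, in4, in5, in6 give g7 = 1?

g7 = AND(g5, g6) must be 1, so both g5 = 1 and g6 = 1.
g5 = NAND(g4, in1) must be 1, so at least one of g4, in1 is 0.
Enumerating the 128 input combinations, 56 give g7 = 1 and 72 give g7 = 0.

56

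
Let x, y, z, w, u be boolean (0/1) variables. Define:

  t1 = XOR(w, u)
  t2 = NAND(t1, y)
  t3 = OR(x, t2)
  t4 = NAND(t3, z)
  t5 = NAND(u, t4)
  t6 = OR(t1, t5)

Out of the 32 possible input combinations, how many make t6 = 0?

t6 = OR(t1, t5) must be 0, so both t1 = 0 and t5 = 0.
Satisfying assignments:
  x=0, y=0, z=0, w=1, u=1
  x=0, y=1, z=0, w=1, u=1
  x=1, y=0, z=0, w=1, u=1
  x=1, y=1, z=0, w=1, u=1

4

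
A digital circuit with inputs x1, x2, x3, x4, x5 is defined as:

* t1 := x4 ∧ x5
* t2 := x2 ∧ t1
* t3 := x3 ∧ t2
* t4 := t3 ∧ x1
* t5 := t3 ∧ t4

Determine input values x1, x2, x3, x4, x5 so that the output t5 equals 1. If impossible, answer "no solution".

x1=1, x2=1, x3=1, x4=1, x5=1

t5 = t3 ∧ t4 must be 1, so both t3 = 1 and t4 = 1.
t3 = x3 ∧ t2 must be 1, so both x3 = 1 and t2 = 1.
t4 = t3 ∧ x1 must be 1, so both t3 = 1 and x1 = 1.
Check with x1=1, x2=1, x3=1, x4=1, x5=1:
t1 = x4 ∧ x5 = 1 ∧ 1 = 1
t2 = x2 ∧ t1 = 1 ∧ 1 = 1
t3 = x3 ∧ t2 = 1 ∧ 1 = 1
t4 = t3 ∧ x1 = 1 ∧ 1 = 1
t5 = t3 ∧ t4 = 1 ∧ 1 = 1
So t5 = 1 as required.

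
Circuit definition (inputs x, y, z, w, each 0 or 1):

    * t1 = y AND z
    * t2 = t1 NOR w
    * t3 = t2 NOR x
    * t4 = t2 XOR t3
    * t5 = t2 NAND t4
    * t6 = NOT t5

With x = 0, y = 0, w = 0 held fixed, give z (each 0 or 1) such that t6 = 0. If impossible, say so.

With x = 0, y = 0, w = 0 fixed, none of the 2 settings of z give t6 = 0.
For example, with z=0:
t1 = y AND z = 0 AND 0 = 0
t2 = t1 NOR w = 0 NOR 0 = 1
t3 = t2 NOR x = 1 NOR 0 = 0
t4 = t2 XOR t3 = 1 XOR 0 = 1
t5 = t2 NAND t4 = 1 NAND 1 = 0
t6 = NOT t5 = NOT 0 = 1
giving t6 = 1 ≠ 0.

no solution exists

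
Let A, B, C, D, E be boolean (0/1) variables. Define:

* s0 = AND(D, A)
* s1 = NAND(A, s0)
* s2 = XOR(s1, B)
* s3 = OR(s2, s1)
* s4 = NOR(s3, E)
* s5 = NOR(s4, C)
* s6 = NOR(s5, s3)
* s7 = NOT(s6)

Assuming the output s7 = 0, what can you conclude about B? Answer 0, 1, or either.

0

s7 = NOT(s6) must be 0, so s6 = 1.
s6 = NOR(s5, s3) must be 1, so both s5 = 0 and s3 = 0.
s5 = NOR(s4, C) must be 0, so at least one of s4, C is 1.
Every assignment with s7 = 0 has B = 0; there are 3 such assignment(s).
  A=1, B=0, C=0, D=1, E=0
  A=1, B=0, C=1, D=1, E=0
  A=1, B=0, C=1, D=1, E=1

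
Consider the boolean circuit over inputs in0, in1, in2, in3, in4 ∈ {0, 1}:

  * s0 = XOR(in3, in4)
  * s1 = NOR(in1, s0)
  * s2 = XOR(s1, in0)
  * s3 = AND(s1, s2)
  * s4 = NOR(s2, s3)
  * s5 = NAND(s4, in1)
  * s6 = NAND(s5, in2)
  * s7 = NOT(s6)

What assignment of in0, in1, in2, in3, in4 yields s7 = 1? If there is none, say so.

in0=1, in1=1, in2=1, in3=0, in4=1

s7 = NOT(s6) must be 1, so s6 = 0.
Check with in0=1, in1=1, in2=1, in3=0, in4=1:
s0 = XOR(in3, in4) = XOR(0, 1) = 1
s1 = NOR(in1, s0) = NOR(1, 1) = 0
s2 = XOR(s1, in0) = XOR(0, 1) = 1
s3 = AND(s1, s2) = AND(0, 1) = 0
s4 = NOR(s2, s3) = NOR(1, 0) = 0
s5 = NAND(s4, in1) = NAND(0, 1) = 1
s6 = NAND(s5, in2) = NAND(1, 1) = 0
s7 = NOT(s6) = NOT 0 = 1
So s7 = 1 as required.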